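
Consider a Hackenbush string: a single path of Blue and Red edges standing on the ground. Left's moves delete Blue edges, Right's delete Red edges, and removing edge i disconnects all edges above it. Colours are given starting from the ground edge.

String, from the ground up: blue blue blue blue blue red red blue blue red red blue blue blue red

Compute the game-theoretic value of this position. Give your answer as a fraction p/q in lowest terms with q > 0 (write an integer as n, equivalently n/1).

Prefix values for blue blue blue blue blue red red blue blue red red blue blue blue red via {L|R} + simplicity:
b: Left { 0 }, Right { none } so simplest 1
bb: Left { 0, 1 }, Right { none } so simplest 2
bbb: Left { 0, 1, 2 }, Right { none } so simplest 3
bbbb: Left { 0, 1, 2, 3 }, Right { none } so simplest 4
bbbbb: Left { 0, 1, 2, 3, 4 }, Right { none } so simplest 5
bbbbbr: Left { 0, 1, 2, 3, 4 }, Right { 5 } so simplest 9/2
bbbbbrr: Left { 0, 1, 2, 3, 4 }, Right { 9/2, 5 } so simplest 17/4
bbbbbrrb: Left { 0, 1, 2, 3, 4, 17/4 }, Right { 9/2, 5 } so simplest 35/8
bbbbbrrbb: Left { 0, 1, 2, 3, 4, 17/4, 35/8 }, Right { 9/2, 5 } so simplest 71/16
bbbbbrrbbr: Left { 0, 1, 2, 3, 4, 17/4, 35/8 }, Right { 71/16, 9/2, 5 } so simplest 141/32
bbbbbrrbbrr: Left { 0, 1, 2, 3, 4, 17/4, 35/8 }, Right { 141/32, 71/16, 9/2, 5 } so simplest 281/64
bbbbbrrbbrrb: Left { 0, 1, 2, 3, 4, 17/4, 35/8, 281/64 }, Right { 141/32, 71/16, 9/2, 5 } so simplest 563/128
bbbbbrrbbrrbb: Left { 0, 1, 2, 3, 4, 17/4, 35/8, 281/64, 563/128 }, Right { 141/32, 71/16, 9/2, 5 } so simplest 1127/256
bbbbbrrbbrrbbb: Left { 0, 1, 2, 3, 4, 17/4, 35/8, 281/64, 563/128, 1127/256 }, Right { 141/32, 71/16, 9/2, 5 } so simplest 2255/512
bbbbbrrbbrrbbbr: Left { 0, 1, 2, 3, 4, 17/4, 35/8, 281/64, 563/128, 1127/256 }, Right { 2255/512, 141/32, 71/16, 9/2, 5 } so simplest 4509/1024

4509/1024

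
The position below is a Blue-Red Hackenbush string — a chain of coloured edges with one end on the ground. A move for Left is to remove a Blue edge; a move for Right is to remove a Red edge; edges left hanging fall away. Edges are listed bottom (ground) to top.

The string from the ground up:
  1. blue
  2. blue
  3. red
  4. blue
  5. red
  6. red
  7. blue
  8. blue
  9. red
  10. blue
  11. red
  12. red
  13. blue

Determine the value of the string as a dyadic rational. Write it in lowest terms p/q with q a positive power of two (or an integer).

3283/2048

edge 1 of 13 (blue): { 0 | ∅ } => 1
edge 2 of 13 (blue): { 0; 1 | ∅ } => 2
edge 3 of 13 (red): { 0; 1 | 2 } => 3/2
edge 4 of 13 (blue): { 0; 1; 3/2 | 2 } => 7/4
edge 5 of 13 (red): { 0; 1; 3/2 | 7/4; 2 } => 13/8
edge 6 of 13 (red): { 0; 1; 3/2 | 13/8; 7/4; 2 } => 25/16
edge 7 of 13 (blue): { 0; 1; 3/2; 25/16 | 13/8; 7/4; 2 } => 51/32
edge 8 of 13 (blue): { 0; 1; 3/2; 25/16; 51/32 | 13/8; 7/4; 2 } => 103/64
edge 9 of 13 (red): { 0; 1; 3/2; 25/16; 51/32 | 103/64; 13/8; 7/4; 2 } => 205/128
edge 10 of 13 (blue): { 0; 1; 3/2; 25/16; 51/32; 205/128 | 103/64; 13/8; 7/4; 2 } => 411/256
edge 11 of 13 (red): { 0; 1; 3/2; 25/16; 51/32; 205/128 | 411/256; 103/64; 13/8; 7/4; 2 } => 821/512
edge 12 of 13 (red): { 0; 1; 3/2; 25/16; 51/32; 205/128 | 821/512; 411/256; 103/64; 13/8; 7/4; 2 } => 1641/1024
edge 13 of 13 (blue): { 0; 1; 3/2; 25/16; 51/32; 205/128; 1641/1024 | 821/512; 411/256; 103/64; 13/8; 7/4; 2 } => 3283/2048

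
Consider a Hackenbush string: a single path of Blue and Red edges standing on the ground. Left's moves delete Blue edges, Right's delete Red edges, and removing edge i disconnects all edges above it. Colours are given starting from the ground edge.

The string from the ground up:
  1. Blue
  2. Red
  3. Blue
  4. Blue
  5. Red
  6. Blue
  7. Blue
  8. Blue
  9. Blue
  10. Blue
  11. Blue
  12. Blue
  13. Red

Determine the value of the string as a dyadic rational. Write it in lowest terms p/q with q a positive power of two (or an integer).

3581/4096

Recurse on prefixes of the 13-edge string Blue Red Blue Blue Red Blue Blue Blue Blue Blue Blue Blue Red:
B: Left { 0 }, Right { ∅ } — simplest 1
BR: Left { 0 }, Right { 1 } — simplest 1/2
BRB: Left { 0, 1/2 }, Right { 1 } — simplest 3/4
BRBB: Left { 0, 1/2, 3/4 }, Right { 1 } — simplest 7/8
BRBBR: Left { 0, 1/2, 3/4 }, Right { 7/8, 1 } — simplest 13/16
BRBBRB: Left { 0, 1/2, 3/4, 13/16 }, Right { 7/8, 1 } — simplest 27/32
BRBBRBB: Left { 0, 1/2, 3/4, 13/16, 27/32 }, Right { 7/8, 1 } — simplest 55/64
BRBBRBBB: Left { 0, 1/2, 3/4, 13/16, 27/32, 55/64 }, Right { 7/8, 1 } — simplest 111/128
BRBBRBBBB: Left { 0, 1/2, 3/4, 13/16, 27/32, 55/64, 111/128 }, Right { 7/8, 1 } — simplest 223/256
BRBBRBBBBB: Left { 0, 1/2, 3/4, 13/16, 27/32, 55/64, 111/128, 223/256 }, Right { 7/8, 1 } — simplest 447/512
BRBBRBBBBBB: Left { 0, 1/2, 3/4, 13/16, 27/32, 55/64, 111/128, 223/256, 447/512 }, Right { 7/8, 1 } — simplest 895/1024
BRBBRBBBBBBB: Left { 0, 1/2, 3/4, 13/16, 27/32, 55/64, 111/128, 223/256, 447/512, 895/1024 }, Right { 7/8, 1 } — simplest 1791/2048
BRBBRBBBBBBBR: Left { 0, 1/2, 3/4, 13/16, 27/32, 55/64, 111/128, 223/256, 447/512, 895/1024 }, Right { 1791/2048, 7/8, 1 } — simplest 3581/4096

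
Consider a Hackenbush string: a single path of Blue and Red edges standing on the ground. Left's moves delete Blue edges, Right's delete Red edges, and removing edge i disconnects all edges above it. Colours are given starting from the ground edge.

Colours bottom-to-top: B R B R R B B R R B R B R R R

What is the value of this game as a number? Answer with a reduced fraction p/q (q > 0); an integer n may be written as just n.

edge 1 of 15 (B): { 0 | — } gives 1
edge 2 of 15 (R): { 0 | 1 } gives 1/2
edge 3 of 15 (B): { 0, 1/2 | 1 } gives 3/4
edge 4 of 15 (R): { 0, 1/2 | 3/4, 1 } gives 5/8
edge 5 of 15 (R): { 0, 1/2 | 5/8, 3/4, 1 } gives 9/16
edge 6 of 15 (B): { 0, 1/2, 9/16 | 5/8, 3/4, 1 } gives 19/32
edge 7 of 15 (B): { 0, 1/2, 9/16, 19/32 | 5/8, 3/4, 1 } gives 39/64
edge 8 of 15 (R): { 0, 1/2, 9/16, 19/32 | 39/64, 5/8, 3/4, 1 } gives 77/128
edge 9 of 15 (R): { 0, 1/2, 9/16, 19/32 | 77/128, 39/64, 5/8, 3/4, 1 } gives 153/256
edge 10 of 15 (B): { 0, 1/2, 9/16, 19/32, 153/256 | 77/128, 39/64, 5/8, 3/4, 1 } gives 307/512
edge 11 of 15 (R): { 0, 1/2, 9/16, 19/32, 153/256 | 307/512, 77/128, 39/64, 5/8, 3/4, 1 } gives 613/1024
edge 12 of 15 (B): { 0, 1/2, 9/16, 19/32, 153/256, 613/1024 | 307/512, 77/128, 39/64, 5/8, 3/4, 1 } gives 1227/2048
edge 13 of 15 (R): { 0, 1/2, 9/16, 19/32, 153/256, 613/1024 | 1227/2048, 307/512, 77/128, 39/64, 5/8, 3/4, 1 } gives 2453/4096
edge 14 of 15 (R): { 0, 1/2, 9/16, 19/32, 153/256, 613/1024 | 2453/4096, 1227/2048, 307/512, 77/128, 39/64, 5/8, 3/4, 1 } gives 4905/8192
edge 15 of 15 (R): { 0, 1/2, 9/16, 19/32, 153/256, 613/1024 | 4905/8192, 2453/4096, 1227/2048, 307/512, 77/128, 39/64, 5/8, 3/4, 1 } gives 9809/16384

9809/16384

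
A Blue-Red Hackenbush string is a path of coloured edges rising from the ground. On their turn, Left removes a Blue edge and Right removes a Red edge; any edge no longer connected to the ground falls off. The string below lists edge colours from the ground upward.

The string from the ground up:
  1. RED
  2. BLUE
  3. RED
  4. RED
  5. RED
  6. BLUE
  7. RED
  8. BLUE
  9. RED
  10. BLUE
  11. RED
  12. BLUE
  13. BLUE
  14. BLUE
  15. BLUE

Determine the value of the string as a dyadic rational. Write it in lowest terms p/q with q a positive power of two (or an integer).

Recurse on prefixes of the 15-edge string RED BLUE RED RED RED BLUE RED BLUE RED BLUE RED BLUE BLUE BLUE BLUE:
R: Left { none }, Right { 0 } gives simplest -1
RB: Left { -1 }, Right { 0 } gives simplest -1/2
RBR: Left { -1 }, Right { -1/2, 0 } gives simplest -3/4
RBRR: Left { -1 }, Right { -3/4, -1/2, 0 } gives simplest -7/8
RBRRR: Left { -1 }, Right { -7/8, -3/4, -1/2, 0 } gives simplest -15/16
RBRRRB: Left { -1, -15/16 }, Right { -7/8, -3/4, -1/2, 0 } gives simplest -29/32
RBRRRBR: Left { -1, -15/16 }, Right { -29/32, -7/8, -3/4, -1/2, 0 } gives simplest -59/64
RBRRRBRB: Left { -1, -15/16, -59/64 }, Right { -29/32, -7/8, -3/4, -1/2, 0 } gives simplest -117/128
RBRRRBRBR: Left { -1, -15/16, -59/64 }, Right { -117/128, -29/32, -7/8, -3/4, -1/2, 0 } gives simplest -235/256
RBRRRBRBRB: Left { -1, -15/16, -59/64, -235/256 }, Right { -117/128, -29/32, -7/8, -3/4, -1/2, 0 } gives simplest -469/512
RBRRRBRBRBR: Left { -1, -15/16, -59/64, -235/256 }, Right { -469/512, -117/128, -29/32, -7/8, -3/4, -1/2, 0 } gives simplest -939/1024
RBRRRBRBRBRB: Left { -1, -15/16, -59/64, -235/256, -939/1024 }, Right { -469/512, -117/128, -29/32, -7/8, -3/4, -1/2, 0 } gives simplest -1877/2048
RBRRRBRBRBRBB: Left { -1, -15/16, -59/64, -235/256, -939/1024, -1877/2048 }, Right { -469/512, -117/128, -29/32, -7/8, -3/4, -1/2, 0 } gives simplest -3753/4096
RBRRRBRBRBRBBB: Left { -1, -15/16, -59/64, -235/256, -939/1024, -1877/2048, -3753/4096 }, Right { -469/512, -117/128, -29/32, -7/8, -3/4, -1/2, 0 } gives simplest -7505/8192
RBRRRBRBRBRBBBB: Left { -1, -15/16, -59/64, -235/256, -939/1024, -1877/2048, -3753/4096, -7505/8192 }, Right { -469/512, -117/128, -29/32, -7/8, -3/4, -1/2, 0 } gives simplest -15009/16384

-15009/16384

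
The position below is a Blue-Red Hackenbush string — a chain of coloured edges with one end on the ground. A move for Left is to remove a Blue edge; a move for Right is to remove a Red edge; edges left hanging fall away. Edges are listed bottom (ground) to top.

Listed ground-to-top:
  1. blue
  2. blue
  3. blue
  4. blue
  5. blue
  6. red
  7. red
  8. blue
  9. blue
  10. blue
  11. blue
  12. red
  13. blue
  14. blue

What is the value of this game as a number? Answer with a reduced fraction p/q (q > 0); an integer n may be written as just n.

Recurse on prefixes of the 14-edge string blue blue blue blue blue red red blue blue blue blue red blue blue:
v_1 [b]  L=[0]  R=[∅]  => 1
v_2 [bb]  L=[0, 1]  R=[∅]  => 2
v_3 [bbb]  L=[0, 1, 2]  R=[∅]  => 3
v_4 [bbbb]  L=[0, 1, 2, 3]  R=[∅]  => 4
v_5 [bbbbb]  L=[0, 1, 2, 3, 4]  R=[∅]  => 5
v_6 [bbbbbr]  L=[0, 1, 2, 3, 4]  R=[5]  => 9/2
v_7 [bbbbbrr]  L=[0, 1, 2, 3, 4]  R=[9/2, 5]  => 17/4
v_8 [bbbbbrrb]  L=[0, 1, 2, 3, 4, 17/4]  R=[9/2, 5]  => 35/8
v_9 [bbbbbrrbb]  L=[0, 1, 2, 3, 4, 17/4, 35/8]  R=[9/2, 5]  => 71/16
v_10 [bbbbbrrbbb]  L=[0, 1, 2, 3, 4, 17/4, 35/8, 71/16]  R=[9/2, 5]  => 143/32
v_11 [bbbbbrrbbbb]  L=[0, 1, 2, 3, 4, 17/4, 35/8, 71/16, 143/32]  R=[9/2, 5]  => 287/64
v_12 [bbbbbrrbbbbr]  L=[0, 1, 2, 3, 4, 17/4, 35/8, 71/16, 143/32]  R=[287/64, 9/2, 5]  => 573/128
v_13 [bbbbbrrbbbbrb]  L=[0, 1, 2, 3, 4, 17/4, 35/8, 71/16, 143/32, 573/128]  R=[287/64, 9/2, 5]  => 1147/256
v_14 [bbbbbrrbbbbrbb]  L=[0, 1, 2, 3, 4, 17/4, 35/8, 71/16, 143/32, 573/128, 1147/256]  R=[287/64, 9/2, 5]  => 2295/512

2295/512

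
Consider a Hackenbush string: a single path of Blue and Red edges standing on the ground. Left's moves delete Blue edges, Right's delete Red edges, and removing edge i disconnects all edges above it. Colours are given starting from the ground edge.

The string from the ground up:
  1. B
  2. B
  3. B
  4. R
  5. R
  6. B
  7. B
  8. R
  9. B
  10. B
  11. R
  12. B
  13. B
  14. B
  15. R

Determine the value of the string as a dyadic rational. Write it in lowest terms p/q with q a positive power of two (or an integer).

1 of 15 · B · max L 0 · min R +∞ — 1
2 of 15 · BB · max L 1 · min R +∞ — 2
3 of 15 · BBB · max L 2 · min R +∞ — 3
4 of 15 · BBBR · max L 2 · min R 3 — 5/2
5 of 15 · BBBRR · max L 2 · min R 5/2 — 9/4
6 of 15 · BBBRRB · max L 9/4 · min R 5/2 — 19/8
7 of 15 · BBBRRBB · max L 19/8 · min R 5/2 — 39/16
8 of 15 · BBBRRBBR · max L 19/8 · min R 39/16 — 77/32
9 of 15 · BBBRRBBRB · max L 77/32 · min R 39/16 — 155/64
10 of 15 · BBBRRBBRBB · max L 155/64 · min R 39/16 — 311/128
11 of 15 · BBBRRBBRBBR · max L 155/64 · min R 311/128 — 621/256
12 of 15 · BBBRRBBRBBRB · max L 621/256 · min R 311/128 — 1243/512
13 of 15 · BBBRRBBRBBRBB · max L 1243/512 · min R 311/128 — 2487/1024
14 of 15 · BBBRRBBRBBRBBB · max L 2487/1024 · min R 311/128 — 4975/2048
15 of 15 · BBBRRBBRBBRBBBR · max L 2487/1024 · min R 4975/2048 — 9949/4096

9949/4096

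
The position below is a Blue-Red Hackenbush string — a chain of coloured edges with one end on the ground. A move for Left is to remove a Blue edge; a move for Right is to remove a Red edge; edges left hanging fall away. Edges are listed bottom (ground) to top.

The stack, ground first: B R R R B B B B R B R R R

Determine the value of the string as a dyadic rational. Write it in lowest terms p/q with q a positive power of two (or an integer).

Build val(s[:k]) for k = 1..13, string s = B R R R B B B B R B R R R.
step 1: add B to get B; options L={ 0 } R={ ∅ } → 1
step 2: add R to get BR; options L={ 0 } R={ 1 } → 1/2
step 3: add R to get BRR; options L={ 0 } R={ 1/2,1 } → 1/4
step 4: add R to get BRRR; options L={ 0 } R={ 1/4,1/2,1 } → 1/8
step 5: add B to get BRRRB; options L={ 0,1/8 } R={ 1/4,1/2,1 } → 3/16
step 6: add B to get BRRRBB; options L={ 0,1/8,3/16 } R={ 1/4,1/2,1 } → 7/32
step 7: add B to get BRRRBBB; options L={ 0,1/8,3/16,7/32 } R={ 1/4,1/2,1 } → 15/64
step 8: add B to get BRRRBBBB; options L={ 0,1/8,3/16,7/32,15/64 } R={ 1/4,1/2,1 } → 31/128
step 9: add R to get BRRRBBBBR; options L={ 0,1/8,3/16,7/32,15/64 } R={ 31/128,1/4,1/2,1 } → 61/256
step 10: add B to get BRRRBBBBRB; options L={ 0,1/8,3/16,7/32,15/64,61/256 } R={ 31/128,1/4,1/2,1 } → 123/512
step 11: add R to get BRRRBBBBRBR; options L={ 0,1/8,3/16,7/32,15/64,61/256 } R={ 123/512,31/128,1/4,1/2,1 } → 245/1024
step 12: add R to get BRRRBBBBRBRR; options L={ 0,1/8,3/16,7/32,15/64,61/256 } R={ 245/1024,123/512,31/128,1/4,1/2,1 } → 489/2048
step 13: add R to get BRRRBBBBRBRRR; options L={ 0,1/8,3/16,7/32,15/64,61/256 } R={ 489/2048,245/1024,123/512,31/128,1/4,1/2,1 } → 977/4096

977/4096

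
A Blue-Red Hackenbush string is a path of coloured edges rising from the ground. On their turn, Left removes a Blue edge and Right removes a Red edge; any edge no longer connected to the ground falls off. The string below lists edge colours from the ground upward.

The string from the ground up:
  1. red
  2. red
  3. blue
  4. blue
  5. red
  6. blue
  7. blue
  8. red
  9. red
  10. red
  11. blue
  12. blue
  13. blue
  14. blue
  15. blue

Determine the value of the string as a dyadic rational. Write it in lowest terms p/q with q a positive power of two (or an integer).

-10689/8192

Build v(s[:k]) for k = 1..15, string s = red red blue blue red blue blue red red red blue blue blue blue blue.
v(r) = { ∅ | 0 } → -1
v(rr) = { ∅ | -1; 0 } → -2
v(rrb) = { -2 | -1; 0 } → -3/2
v(rrbb) = { -2; -3/2 | -1; 0 } → -5/4
v(rrbbr) = { -2; -3/2 | -5/4; -1; 0 } → -11/8
v(rrbbrb) = { -2; -3/2; -11/8 | -5/4; -1; 0 } → -21/16
v(rrbbrbb) = { -2; -3/2; -11/8; -21/16 | -5/4; -1; 0 } → -41/32
v(rrbbrbbr) = { -2; -3/2; -11/8; -21/16 | -41/32; -5/4; -1; 0 } → -83/64
v(rrbbrbbrr) = { -2; -3/2; -11/8; -21/16 | -83/64; -41/32; -5/4; -1; 0 } → -167/128
v(rrbbrbbrrr) = { -2; -3/2; -11/8; -21/16 | -167/128; -83/64; -41/32; -5/4; -1; 0 } → -335/256
v(rrbbrbbrrrb) = { -2; -3/2; -11/8; -21/16; -335/256 | -167/128; -83/64; -41/32; -5/4; -1; 0 } → -669/512
v(rrbbrbbrrrbb) = { -2; -3/2; -11/8; -21/16; -335/256; -669/512 | -167/128; -83/64; -41/32; -5/4; -1; 0 } → -1337/1024
v(rrbbrbbrrrbbb) = { -2; -3/2; -11/8; -21/16; -335/256; -669/512; -1337/1024 | -167/128; -83/64; -41/32; -5/4; -1; 0 } → -2673/2048
v(rrbbrbbrrrbbbb) = { -2; -3/2; -11/8; -21/16; -335/256; -669/512; -1337/1024; -2673/2048 | -167/128; -83/64; -41/32; -5/4; -1; 0 } → -5345/4096
v(rrbbrbbrrrbbbbb) = { -2; -3/2; -11/8; -21/16; -335/256; -669/512; -1337/1024; -2673/2048; -5345/4096 | -167/128; -83/64; -41/32; -5/4; -1; 0 } → -10689/8192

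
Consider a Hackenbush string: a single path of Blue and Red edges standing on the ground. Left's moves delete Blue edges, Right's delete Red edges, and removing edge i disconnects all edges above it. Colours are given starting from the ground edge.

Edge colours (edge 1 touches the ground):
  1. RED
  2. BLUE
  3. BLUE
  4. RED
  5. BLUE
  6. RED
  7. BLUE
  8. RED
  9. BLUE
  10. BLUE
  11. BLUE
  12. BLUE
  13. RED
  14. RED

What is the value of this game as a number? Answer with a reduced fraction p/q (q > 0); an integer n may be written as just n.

-2695/8192

1 of 14 · R · max L −∞ · min R 0 -> -1
2 of 14 · RB · max L -1 · min R 0 -> -1/2
3 of 14 · RBB · max L -1/2 · min R 0 -> -1/4
4 of 14 · RBBR · max L -1/2 · min R -1/4 -> -3/8
5 of 14 · RBBRB · max L -3/8 · min R -1/4 -> -5/16
6 of 14 · RBBRBR · max L -3/8 · min R -5/16 -> -11/32
7 of 14 · RBBRBRB · max L -11/32 · min R -5/16 -> -21/64
8 of 14 · RBBRBRBR · max L -11/32 · min R -21/64 -> -43/128
9 of 14 · RBBRBRBRB · max L -43/128 · min R -21/64 -> -85/256
10 of 14 · RBBRBRBRBB · max L -85/256 · min R -21/64 -> -169/512
11 of 14 · RBBRBRBRBBB · max L -169/512 · min R -21/64 -> -337/1024
12 of 14 · RBBRBRBRBBBB · max L -337/1024 · min R -21/64 -> -673/2048
13 of 14 · RBBRBRBRBBBBR · max L -337/1024 · min R -673/2048 -> -1347/4096
14 of 14 · RBBRBRBRBBBBRR · max L -337/1024 · min R -1347/4096 -> -2695/8192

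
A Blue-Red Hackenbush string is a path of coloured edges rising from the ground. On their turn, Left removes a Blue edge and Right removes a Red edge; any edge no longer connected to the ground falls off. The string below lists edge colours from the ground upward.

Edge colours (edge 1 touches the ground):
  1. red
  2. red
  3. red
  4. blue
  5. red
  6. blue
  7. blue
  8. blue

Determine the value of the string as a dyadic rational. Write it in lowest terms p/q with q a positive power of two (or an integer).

Build v(s[:k]) for k = 1..8, string s = red red red blue red blue blue blue.
r: Left {  }, Right { 0 } -> simplest -1
rr: Left {  }, Right { -1, 0 } -> simplest -2
rrr: Left {  }, Right { -2, -1, 0 } -> simplest -3
rrrb: Left { -3 }, Right { -2, -1, 0 } -> simplest -5/2
rrrbr: Left { -3 }, Right { -5/2, -2, -1, 0 } -> simplest -11/4
rrrbrb: Left { -3, -11/4 }, Right { -5/2, -2, -1, 0 } -> simplest -21/8
rrrbrbb: Left { -3, -11/4, -21/8 }, Right { -5/2, -2, -1, 0 } -> simplest -41/16
rrrbrbbb: Left { -3, -11/4, -21/8, -41/16 }, Right { -5/2, -2, -1, 0 } -> simplest -81/32

-81/32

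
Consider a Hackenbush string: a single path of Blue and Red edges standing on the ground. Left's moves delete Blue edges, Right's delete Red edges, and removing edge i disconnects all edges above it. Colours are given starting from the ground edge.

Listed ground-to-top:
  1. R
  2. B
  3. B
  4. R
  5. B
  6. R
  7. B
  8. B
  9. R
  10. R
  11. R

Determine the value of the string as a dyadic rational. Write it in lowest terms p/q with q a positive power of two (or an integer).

-335/1024

edge 1 of 11 (R): {  | 0 } = -1
edge 2 of 11 (B): { -1 | 0 } = -1/2
edge 3 of 11 (B): { -1,-1/2 | 0 } = -1/4
edge 4 of 11 (R): { -1,-1/2 | -1/4,0 } = -3/8
edge 5 of 11 (B): { -1,-1/2,-3/8 | -1/4,0 } = -5/16
edge 6 of 11 (R): { -1,-1/2,-3/8 | -5/16,-1/4,0 } = -11/32
edge 7 of 11 (B): { -1,-1/2,-3/8,-11/32 | -5/16,-1/4,0 } = -21/64
edge 8 of 11 (B): { -1,-1/2,-3/8,-11/32,-21/64 | -5/16,-1/4,0 } = -41/128
edge 9 of 11 (R): { -1,-1/2,-3/8,-11/32,-21/64 | -41/128,-5/16,-1/4,0 } = -83/256
edge 10 of 11 (R): { -1,-1/2,-3/8,-11/32,-21/64 | -83/256,-41/128,-5/16,-1/4,0 } = -167/512
edge 11 of 11 (R): { -1,-1/2,-3/8,-11/32,-21/64 | -167/512,-83/256,-41/128,-5/16,-1/4,0 } = -335/1024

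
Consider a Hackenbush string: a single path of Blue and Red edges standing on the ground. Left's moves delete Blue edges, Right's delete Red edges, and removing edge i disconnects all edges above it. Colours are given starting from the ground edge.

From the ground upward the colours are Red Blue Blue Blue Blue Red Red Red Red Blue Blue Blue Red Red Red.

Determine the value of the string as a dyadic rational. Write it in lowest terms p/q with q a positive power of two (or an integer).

-1935/16384

Prefix values for Red Blue Blue Blue Blue Red Red Red Red Blue Blue Blue Red Red Red via {L|R} + simplicity:
R: Left { (no moves) }, Right { 0 } gives simplest -1
RB: Left { -1 }, Right { 0 } gives simplest -1/2
RBB: Left { -1, -1/2 }, Right { 0 } gives simplest -1/4
RBBB: Left { -1, -1/2, -1/4 }, Right { 0 } gives simplest -1/8
RBBBB: Left { -1, -1/2, -1/4, -1/8 }, Right { 0 } gives simplest -1/16
RBBBBR: Left { -1, -1/2, -1/4, -1/8 }, Right { -1/16, 0 } gives simplest -3/32
RBBBBRR: Left { -1, -1/2, -1/4, -1/8 }, Right { -3/32, -1/16, 0 } gives simplest -7/64
RBBBBRRR: Left { -1, -1/2, -1/4, -1/8 }, Right { -7/64, -3/32, -1/16, 0 } gives simplest -15/128
RBBBBRRRR: Left { -1, -1/2, -1/4, -1/8 }, Right { -15/128, -7/64, -3/32, -1/16, 0 } gives simplest -31/256
RBBBBRRRRB: Left { -1, -1/2, -1/4, -1/8, -31/256 }, Right { -15/128, -7/64, -3/32, -1/16, 0 } gives simplest -61/512
RBBBBRRRRBB: Left { -1, -1/2, -1/4, -1/8, -31/256, -61/512 }, Right { -15/128, -7/64, -3/32, -1/16, 0 } gives simplest -121/1024
RBBBBRRRRBBB: Left { -1, -1/2, -1/4, -1/8, -31/256, -61/512, -121/1024 }, Right { -15/128, -7/64, -3/32, -1/16, 0 } gives simplest -241/2048
RBBBBRRRRBBBR: Left { -1, -1/2, -1/4, -1/8, -31/256, -61/512, -121/1024 }, Right { -241/2048, -15/128, -7/64, -3/32, -1/16, 0 } gives simplest -483/4096
RBBBBRRRRBBBRR: Left { -1, -1/2, -1/4, -1/8, -31/256, -61/512, -121/1024 }, Right { -483/4096, -241/2048, -15/128, -7/64, -3/32, -1/16, 0 } gives simplest -967/8192
RBBBBRRRRBBBRRR: Left { -1, -1/2, -1/4, -1/8, -31/256, -61/512, -121/1024 }, Right { -967/8192, -483/4096, -241/2048, -15/128, -7/64, -3/32, -1/16, 0 } gives simplest -1935/16384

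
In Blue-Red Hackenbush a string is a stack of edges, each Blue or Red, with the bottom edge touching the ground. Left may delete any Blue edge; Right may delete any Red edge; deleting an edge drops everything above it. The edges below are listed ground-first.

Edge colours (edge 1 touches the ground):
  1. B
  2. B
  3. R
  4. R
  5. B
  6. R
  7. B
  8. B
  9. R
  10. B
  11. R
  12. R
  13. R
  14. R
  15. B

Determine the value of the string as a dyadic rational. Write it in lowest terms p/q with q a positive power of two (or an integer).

11075/8192

Build v(s[:k]) for k = 1..15, string s = B B R R B R B B R B R R R R B.
v_1 [B]  L=[0]  R=[(no moves)]  → 1
v_2 [BB]  L=[0; 1]  R=[(no moves)]  → 2
v_3 [BBR]  L=[0; 1]  R=[2]  → 3/2
v_4 [BBRR]  L=[0; 1]  R=[3/2; 2]  → 5/4
v_5 [BBRRB]  L=[0; 1; 5/4]  R=[3/2; 2]  → 11/8
v_6 [BBRRBR]  L=[0; 1; 5/4]  R=[11/8; 3/2; 2]  → 21/16
v_7 [BBRRBRB]  L=[0; 1; 5/4; 21/16]  R=[11/8; 3/2; 2]  → 43/32
v_8 [BBRRBRBB]  L=[0; 1; 5/4; 21/16; 43/32]  R=[11/8; 3/2; 2]  → 87/64
v_9 [BBRRBRBBR]  L=[0; 1; 5/4; 21/16; 43/32]  R=[87/64; 11/8; 3/2; 2]  → 173/128
v_10 [BBRRBRBBRB]  L=[0; 1; 5/4; 21/16; 43/32; 173/128]  R=[87/64; 11/8; 3/2; 2]  → 347/256
v_11 [BBRRBRBBRBR]  L=[0; 1; 5/4; 21/16; 43/32; 173/128]  R=[347/256; 87/64; 11/8; 3/2; 2]  → 693/512
v_12 [BBRRBRBBRBRR]  L=[0; 1; 5/4; 21/16; 43/32; 173/128]  R=[693/512; 347/256; 87/64; 11/8; 3/2; 2]  → 1385/1024
v_13 [BBRRBRBBRBRRR]  L=[0; 1; 5/4; 21/16; 43/32; 173/128]  R=[1385/1024; 693/512; 347/256; 87/64; 11/8; 3/2; 2]  → 2769/2048
v_14 [BBRRBRBBRBRRRR]  L=[0; 1; 5/4; 21/16; 43/32; 173/128]  R=[2769/2048; 1385/1024; 693/512; 347/256; 87/64; 11/8; 3/2; 2]  → 5537/4096
v_15 [BBRRBRBBRBRRRRB]  L=[0; 1; 5/4; 21/16; 43/32; 173/128; 5537/4096]  R=[2769/2048; 1385/1024; 693/512; 347/256; 87/64; 11/8; 3/2; 2]  → 11075/8192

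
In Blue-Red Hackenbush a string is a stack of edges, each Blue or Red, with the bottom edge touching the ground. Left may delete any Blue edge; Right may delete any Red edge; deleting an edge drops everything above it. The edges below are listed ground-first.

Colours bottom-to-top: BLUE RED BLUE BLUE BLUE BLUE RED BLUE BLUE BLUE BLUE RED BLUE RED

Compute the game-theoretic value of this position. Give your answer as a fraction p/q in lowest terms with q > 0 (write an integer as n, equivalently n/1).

7925/8192

v(B) = { 0 | — } so 1
v(BR) = { 0 | 1 } so 1/2
v(BRB) = { 0; 1/2 | 1 } so 3/4
v(BRBB) = { 0; 1/2; 3/4 | 1 } so 7/8
v(BRBBB) = { 0; 1/2; 3/4; 7/8 | 1 } so 15/16
v(BRBBBB) = { 0; 1/2; 3/4; 7/8; 15/16 | 1 } so 31/32
v(BRBBBBR) = { 0; 1/2; 3/4; 7/8; 15/16 | 31/32; 1 } so 61/64
v(BRBBBBRB) = { 0; 1/2; 3/4; 7/8; 15/16; 61/64 | 31/32; 1 } so 123/128
v(BRBBBBRBB) = { 0; 1/2; 3/4; 7/8; 15/16; 61/64; 123/128 | 31/32; 1 } so 247/256
v(BRBBBBRBBB) = { 0; 1/2; 3/4; 7/8; 15/16; 61/64; 123/128; 247/256 | 31/32; 1 } so 495/512
v(BRBBBBRBBBB) = { 0; 1/2; 3/4; 7/8; 15/16; 61/64; 123/128; 247/256; 495/512 | 31/32; 1 } so 991/1024
v(BRBBBBRBBBBR) = { 0; 1/2; 3/4; 7/8; 15/16; 61/64; 123/128; 247/256; 495/512 | 991/1024; 31/32; 1 } so 1981/2048
v(BRBBBBRBBBBRB) = { 0; 1/2; 3/4; 7/8; 15/16; 61/64; 123/128; 247/256; 495/512; 1981/2048 | 991/1024; 31/32; 1 } so 3963/4096
v(BRBBBBRBBBBRBR) = { 0; 1/2; 3/4; 7/8; 15/16; 61/64; 123/128; 247/256; 495/512; 1981/2048 | 3963/4096; 991/1024; 31/32; 1 } so 7925/8192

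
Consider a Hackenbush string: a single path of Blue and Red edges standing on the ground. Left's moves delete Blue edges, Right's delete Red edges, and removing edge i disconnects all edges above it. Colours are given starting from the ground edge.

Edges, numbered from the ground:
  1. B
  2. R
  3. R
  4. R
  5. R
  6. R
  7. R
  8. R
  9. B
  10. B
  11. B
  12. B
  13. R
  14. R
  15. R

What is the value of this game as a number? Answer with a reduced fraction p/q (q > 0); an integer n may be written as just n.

Build G(s[:k]) for k = 1..15, string s = B R R R R R R R B B B B R R R.
B: Left { 0 }, Right { — } gives simplest 1
BR: Left { 0 }, Right { 1 } gives simplest 1/2
BRR: Left { 0 }, Right { 1/2,1 } gives simplest 1/4
BRRR: Left { 0 }, Right { 1/4,1/2,1 } gives simplest 1/8
BRRRR: Left { 0 }, Right { 1/8,1/4,1/2,1 } gives simplest 1/16
BRRRRR: Left { 0 }, Right { 1/16,1/8,1/4,1/2,1 } gives simplest 1/32
BRRRRRR: Left { 0 }, Right { 1/32,1/16,1/8,1/4,1/2,1 } gives simplest 1/64
BRRRRRRR: Left { 0 }, Right { 1/64,1/32,1/16,1/8,1/4,1/2,1 } gives simplest 1/128
BRRRRRRRB: Left { 0,1/128 }, Right { 1/64,1/32,1/16,1/8,1/4,1/2,1 } gives simplest 3/256
BRRRRRRRBB: Left { 0,1/128,3/256 }, Right { 1/64,1/32,1/16,1/8,1/4,1/2,1 } gives simplest 7/512
BRRRRRRRBBB: Left { 0,1/128,3/256,7/512 }, Right { 1/64,1/32,1/16,1/8,1/4,1/2,1 } gives simplest 15/1024
BRRRRRRRBBBB: Left { 0,1/128,3/256,7/512,15/1024 }, Right { 1/64,1/32,1/16,1/8,1/4,1/2,1 } gives simplest 31/2048
BRRRRRRRBBBBR: Left { 0,1/128,3/256,7/512,15/1024 }, Right { 31/2048,1/64,1/32,1/16,1/8,1/4,1/2,1 } gives simplest 61/4096
BRRRRRRRBBBBRR: Left { 0,1/128,3/256,7/512,15/1024 }, Right { 61/4096,31/2048,1/64,1/32,1/16,1/8,1/4,1/2,1 } gives simplest 121/8192
BRRRRRRRBBBBRRR: Left { 0,1/128,3/256,7/512,15/1024 }, Right { 121/8192,61/4096,31/2048,1/64,1/32,1/16,1/8,1/4,1/2,1 } gives simplest 241/16384

241/16384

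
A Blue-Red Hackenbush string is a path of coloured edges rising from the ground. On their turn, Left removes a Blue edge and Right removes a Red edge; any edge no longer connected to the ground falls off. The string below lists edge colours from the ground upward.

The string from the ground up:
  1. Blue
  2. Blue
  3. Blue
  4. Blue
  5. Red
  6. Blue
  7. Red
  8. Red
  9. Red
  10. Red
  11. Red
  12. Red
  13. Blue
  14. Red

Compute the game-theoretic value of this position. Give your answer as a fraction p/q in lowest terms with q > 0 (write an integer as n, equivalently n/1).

3589/1024

Build v(s[:k]) for k = 1..14, string s = Blue Blue Blue Blue Red Blue Red Red Red Red Red Red Blue Red.
edge 1 of 14 (Blue): { 0 | (no moves) } — 1
edge 2 of 14 (Blue): { 0 1 | (no moves) } — 2
edge 3 of 14 (Blue): { 0 1 2 | (no moves) } — 3
edge 4 of 14 (Blue): { 0 1 2 3 | (no moves) } — 4
edge 5 of 14 (Red): { 0 1 2 3 | 4 } — 7/2
edge 6 of 14 (Blue): { 0 1 2 3 7/2 | 4 } — 15/4
edge 7 of 14 (Red): { 0 1 2 3 7/2 | 15/4 4 } — 29/8
edge 8 of 14 (Red): { 0 1 2 3 7/2 | 29/8 15/4 4 } — 57/16
edge 9 of 14 (Red): { 0 1 2 3 7/2 | 57/16 29/8 15/4 4 } — 113/32
edge 10 of 14 (Red): { 0 1 2 3 7/2 | 113/32 57/16 29/8 15/4 4 } — 225/64
edge 11 of 14 (Red): { 0 1 2 3 7/2 | 225/64 113/32 57/16 29/8 15/4 4 } — 449/128
edge 12 of 14 (Red): { 0 1 2 3 7/2 | 449/128 225/64 113/32 57/16 29/8 15/4 4 } — 897/256
edge 13 of 14 (Blue): { 0 1 2 3 7/2 897/256 | 449/128 225/64 113/32 57/16 29/8 15/4 4 } — 1795/512
edge 14 of 14 (Red): { 0 1 2 3 7/2 897/256 | 1795/512 449/128 225/64 113/32 57/16 29/8 15/4 4 } — 3589/1024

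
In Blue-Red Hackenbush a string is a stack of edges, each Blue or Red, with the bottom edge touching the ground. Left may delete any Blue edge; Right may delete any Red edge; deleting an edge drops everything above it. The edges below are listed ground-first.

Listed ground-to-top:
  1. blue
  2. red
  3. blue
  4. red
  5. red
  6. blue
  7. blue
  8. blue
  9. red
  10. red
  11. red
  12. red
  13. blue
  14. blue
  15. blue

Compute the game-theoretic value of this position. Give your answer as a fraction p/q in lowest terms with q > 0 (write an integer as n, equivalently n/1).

9999/16384

v_1 [b]  L=[0]  R=[(no moves)]  ⇒ 1
v_2 [br]  L=[0]  R=[1]  ⇒ 1/2
v_3 [brb]  L=[0,1/2]  R=[1]  ⇒ 3/4
v_4 [brbr]  L=[0,1/2]  R=[3/4,1]  ⇒ 5/8
v_5 [brbrr]  L=[0,1/2]  R=[5/8,3/4,1]  ⇒ 9/16
v_6 [brbrrb]  L=[0,1/2,9/16]  R=[5/8,3/4,1]  ⇒ 19/32
v_7 [brbrrbb]  L=[0,1/2,9/16,19/32]  R=[5/8,3/4,1]  ⇒ 39/64
v_8 [brbrrbbb]  L=[0,1/2,9/16,19/32,39/64]  R=[5/8,3/4,1]  ⇒ 79/128
v_9 [brbrrbbbr]  L=[0,1/2,9/16,19/32,39/64]  R=[79/128,5/8,3/4,1]  ⇒ 157/256
v_10 [brbrrbbbrr]  L=[0,1/2,9/16,19/32,39/64]  R=[157/256,79/128,5/8,3/4,1]  ⇒ 313/512
v_11 [brbrrbbbrrr]  L=[0,1/2,9/16,19/32,39/64]  R=[313/512,157/256,79/128,5/8,3/4,1]  ⇒ 625/1024
v_12 [brbrrbbbrrrr]  L=[0,1/2,9/16,19/32,39/64]  R=[625/1024,313/512,157/256,79/128,5/8,3/4,1]  ⇒ 1249/2048
v_13 [brbrrbbbrrrrb]  L=[0,1/2,9/16,19/32,39/64,1249/2048]  R=[625/1024,313/512,157/256,79/128,5/8,3/4,1]  ⇒ 2499/4096
v_14 [brbrrbbbrrrrbb]  L=[0,1/2,9/16,19/32,39/64,1249/2048,2499/4096]  R=[625/1024,313/512,157/256,79/128,5/8,3/4,1]  ⇒ 4999/8192
v_15 [brbrrbbbrrrrbbb]  L=[0,1/2,9/16,19/32,39/64,1249/2048,2499/4096,4999/8192]  R=[625/1024,313/512,157/256,79/128,5/8,3/4,1]  ⇒ 9999/16384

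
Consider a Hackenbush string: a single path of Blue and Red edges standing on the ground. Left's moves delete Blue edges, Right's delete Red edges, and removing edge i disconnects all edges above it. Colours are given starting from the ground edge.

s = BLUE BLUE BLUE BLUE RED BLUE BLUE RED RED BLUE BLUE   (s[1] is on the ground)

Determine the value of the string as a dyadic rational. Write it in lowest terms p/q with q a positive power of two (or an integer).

487/128

Build v(s[:k]) for k = 1..11, string s = BLUE BLUE BLUE BLUE RED BLUE BLUE RED RED BLUE BLUE.
B: Left { 0 }, Right { · } -> simplest 1
BB: Left { 0,1 }, Right { · } -> simplest 2
BBB: Left { 0,1,2 }, Right { · } -> simplest 3
BBBB: Left { 0,1,2,3 }, Right { · } -> simplest 4
BBBBR: Left { 0,1,2,3 }, Right { 4 } -> simplest 7/2
BBBBRB: Left { 0,1,2,3,7/2 }, Right { 4 } -> simplest 15/4
BBBBRBB: Left { 0,1,2,3,7/2,15/4 }, Right { 4 } -> simplest 31/8
BBBBRBBR: Left { 0,1,2,3,7/2,15/4 }, Right { 31/8,4 } -> simplest 61/16
BBBBRBBRR: Left { 0,1,2,3,7/2,15/4 }, Right { 61/16,31/8,4 } -> simplest 121/32
BBBBRBBRRB: Left { 0,1,2,3,7/2,15/4,121/32 }, Right { 61/16,31/8,4 } -> simplest 243/64
BBBBRBBRRBB: Left { 0,1,2,3,7/2,15/4,121/32,243/64 }, Right { 61/16,31/8,4 } -> simplest 487/128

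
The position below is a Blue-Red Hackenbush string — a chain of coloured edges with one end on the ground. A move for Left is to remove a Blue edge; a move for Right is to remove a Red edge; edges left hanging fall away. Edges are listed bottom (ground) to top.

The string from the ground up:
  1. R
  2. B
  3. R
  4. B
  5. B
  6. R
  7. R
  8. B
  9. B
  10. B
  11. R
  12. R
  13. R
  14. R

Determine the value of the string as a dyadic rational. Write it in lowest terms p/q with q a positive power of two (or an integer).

-4895/8192

edge 1 of 14 (R): { · | 0 } gives -1
edge 2 of 14 (B): { -1 | 0 } gives -1/2
edge 3 of 14 (R): { -1 | -1/2 0 } gives -3/4
edge 4 of 14 (B): { -1 -3/4 | -1/2 0 } gives -5/8
edge 5 of 14 (B): { -1 -3/4 -5/8 | -1/2 0 } gives -9/16
edge 6 of 14 (R): { -1 -3/4 -5/8 | -9/16 -1/2 0 } gives -19/32
edge 7 of 14 (R): { -1 -3/4 -5/8 | -19/32 -9/16 -1/2 0 } gives -39/64
edge 8 of 14 (B): { -1 -3/4 -5/8 -39/64 | -19/32 -9/16 -1/2 0 } gives -77/128
edge 9 of 14 (B): { -1 -3/4 -5/8 -39/64 -77/128 | -19/32 -9/16 -1/2 0 } gives -153/256
edge 10 of 14 (B): { -1 -3/4 -5/8 -39/64 -77/128 -153/256 | -19/32 -9/16 -1/2 0 } gives -305/512
edge 11 of 14 (R): { -1 -3/4 -5/8 -39/64 -77/128 -153/256 | -305/512 -19/32 -9/16 -1/2 0 } gives -611/1024
edge 12 of 14 (R): { -1 -3/4 -5/8 -39/64 -77/128 -153/256 | -611/1024 -305/512 -19/32 -9/16 -1/2 0 } gives -1223/2048
edge 13 of 14 (R): { -1 -3/4 -5/8 -39/64 -77/128 -153/256 | -1223/2048 -611/1024 -305/512 -19/32 -9/16 -1/2 0 } gives -2447/4096
edge 14 of 14 (R): { -1 -3/4 -5/8 -39/64 -77/128 -153/256 | -2447/4096 -1223/2048 -611/1024 -305/512 -19/32 -9/16 -1/2 0 } gives -4895/8192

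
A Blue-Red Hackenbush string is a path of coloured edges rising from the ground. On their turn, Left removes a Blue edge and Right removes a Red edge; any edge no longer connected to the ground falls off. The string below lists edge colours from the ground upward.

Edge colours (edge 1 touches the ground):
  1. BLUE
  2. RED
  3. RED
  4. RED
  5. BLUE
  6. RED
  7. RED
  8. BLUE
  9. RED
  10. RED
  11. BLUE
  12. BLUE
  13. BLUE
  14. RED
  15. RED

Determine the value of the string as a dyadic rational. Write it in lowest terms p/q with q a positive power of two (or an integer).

2361/16384

Recurse on prefixes of the 15-edge string BLUE RED RED RED BLUE RED RED BLUE RED RED BLUE BLUE BLUE RED RED:
1 of 15 · B · max L 0 · min R +∞ — 1
2 of 15 · BR · max L 0 · min R 1 — 1/2
3 of 15 · BRR · max L 0 · min R 1/2 — 1/4
4 of 15 · BRRR · max L 0 · min R 1/4 — 1/8
5 of 15 · BRRRB · max L 1/8 · min R 1/4 — 3/16
6 of 15 · BRRRBR · max L 1/8 · min R 3/16 — 5/32
7 of 15 · BRRRBRR · max L 1/8 · min R 5/32 — 9/64
8 of 15 · BRRRBRRB · max L 9/64 · min R 5/32 — 19/128
9 of 15 · BRRRBRRBR · max L 9/64 · min R 19/128 — 37/256
10 of 15 · BRRRBRRBRR · max L 9/64 · min R 37/256 — 73/512
11 of 15 · BRRRBRRBRRB · max L 73/512 · min R 37/256 — 147/1024
12 of 15 · BRRRBRRBRRBB · max L 147/1024 · min R 37/256 — 295/2048
13 of 15 · BRRRBRRBRRBBB · max L 295/2048 · min R 37/256 — 591/4096
14 of 15 · BRRRBRRBRRBBBR · max L 295/2048 · min R 591/4096 — 1181/8192
15 of 15 · BRRRBRRBRRBBBRR · max L 295/2048 · min R 1181/8192 — 2361/16384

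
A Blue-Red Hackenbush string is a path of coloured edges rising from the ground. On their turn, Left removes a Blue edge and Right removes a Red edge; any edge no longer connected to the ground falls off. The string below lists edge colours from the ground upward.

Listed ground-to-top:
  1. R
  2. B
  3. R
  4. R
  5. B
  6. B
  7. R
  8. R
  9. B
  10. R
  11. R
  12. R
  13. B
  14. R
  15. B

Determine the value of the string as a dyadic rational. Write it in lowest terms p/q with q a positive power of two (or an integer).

-13173/16384

value(R) = { none | 0 } so -1
value(RB) = { -1 | 0 } so -1/2
value(RBR) = { -1 | -1/2, 0 } so -3/4
value(RBRR) = { -1 | -3/4, -1/2, 0 } so -7/8
value(RBRRB) = { -1, -7/8 | -3/4, -1/2, 0 } so -13/16
value(RBRRBB) = { -1, -7/8, -13/16 | -3/4, -1/2, 0 } so -25/32
value(RBRRBBR) = { -1, -7/8, -13/16 | -25/32, -3/4, -1/2, 0 } so -51/64
value(RBRRBBRR) = { -1, -7/8, -13/16 | -51/64, -25/32, -3/4, -1/2, 0 } so -103/128
value(RBRRBBRRB) = { -1, -7/8, -13/16, -103/128 | -51/64, -25/32, -3/4, -1/2, 0 } so -205/256
value(RBRRBBRRBR) = { -1, -7/8, -13/16, -103/128 | -205/256, -51/64, -25/32, -3/4, -1/2, 0 } so -411/512
value(RBRRBBRRBRR) = { -1, -7/8, -13/16, -103/128 | -411/512, -205/256, -51/64, -25/32, -3/4, -1/2, 0 } so -823/1024
value(RBRRBBRRBRRR) = { -1, -7/8, -13/16, -103/128 | -823/1024, -411/512, -205/256, -51/64, -25/32, -3/4, -1/2, 0 } so -1647/2048
value(RBRRBBRRBRRRB) = { -1, -7/8, -13/16, -103/128, -1647/2048 | -823/1024, -411/512, -205/256, -51/64, -25/32, -3/4, -1/2, 0 } so -3293/4096
value(RBRRBBRRBRRRBR) = { -1, -7/8, -13/16, -103/128, -1647/2048 | -3293/4096, -823/1024, -411/512, -205/256, -51/64, -25/32, -3/4, -1/2, 0 } so -6587/8192
value(RBRRBBRRBRRRBRB) = { -1, -7/8, -13/16, -103/128, -1647/2048, -6587/8192 | -3293/4096, -823/1024, -411/512, -205/256, -51/64, -25/32, -3/4, -1/2, 0 } so -13173/16384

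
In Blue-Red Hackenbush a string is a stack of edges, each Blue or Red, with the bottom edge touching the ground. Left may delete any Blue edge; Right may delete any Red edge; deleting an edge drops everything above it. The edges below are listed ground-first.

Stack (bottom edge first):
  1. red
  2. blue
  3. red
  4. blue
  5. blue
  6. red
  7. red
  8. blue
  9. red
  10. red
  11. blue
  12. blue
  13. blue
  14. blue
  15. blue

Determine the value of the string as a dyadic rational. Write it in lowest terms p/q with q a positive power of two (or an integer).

-9921/16384

Build g(s[:k]) for k = 1..15, string s = red blue red blue blue red red blue red red blue blue blue blue blue.
1 of 15 · r · max L −∞ · min R 0 -> -1
2 of 15 · rb · max L -1 · min R 0 -> -1/2
3 of 15 · rbr · max L -1 · min R -1/2 -> -3/4
4 of 15 · rbrb · max L -3/4 · min R -1/2 -> -5/8
5 of 15 · rbrbb · max L -5/8 · min R -1/2 -> -9/16
6 of 15 · rbrbbr · max L -5/8 · min R -9/16 -> -19/32
7 of 15 · rbrbbrr · max L -5/8 · min R -19/32 -> -39/64
8 of 15 · rbrbbrrb · max L -39/64 · min R -19/32 -> -77/128
9 of 15 · rbrbbrrbr · max L -39/64 · min R -77/128 -> -155/256
10 of 15 · rbrbbrrbrr · max L -39/64 · min R -155/256 -> -311/512
11 of 15 · rbrbbrrbrrb · max L -311/512 · min R -155/256 -> -621/1024
12 of 15 · rbrbbrrbrrbb · max L -621/1024 · min R -155/256 -> -1241/2048
13 of 15 · rbrbbrrbrrbbb · max L -1241/2048 · min R -155/256 -> -2481/4096
14 of 15 · rbrbbrrbrrbbbb · max L -2481/4096 · min R -155/256 -> -4961/8192
15 of 15 · rbrbbrrbrrbbbbb · max L -4961/8192 · min R -155/256 -> -9921/16384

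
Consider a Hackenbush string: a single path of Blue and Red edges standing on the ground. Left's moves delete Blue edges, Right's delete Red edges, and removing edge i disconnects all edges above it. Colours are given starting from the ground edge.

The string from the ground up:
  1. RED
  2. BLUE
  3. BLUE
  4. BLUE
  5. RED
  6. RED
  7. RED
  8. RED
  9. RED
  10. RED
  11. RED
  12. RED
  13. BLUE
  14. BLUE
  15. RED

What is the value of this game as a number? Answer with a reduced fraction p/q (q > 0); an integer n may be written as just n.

-4083/16384

R: Left { (no moves) }, Right { 0 } → simplest -1
RB: Left { -1 }, Right { 0 } → simplest -1/2
RBB: Left { -1 -1/2 }, Right { 0 } → simplest -1/4
RBBB: Left { -1 -1/2 -1/4 }, Right { 0 } → simplest -1/8
RBBBR: Left { -1 -1/2 -1/4 }, Right { -1/8 0 } → simplest -3/16
RBBBRR: Left { -1 -1/2 -1/4 }, Right { -3/16 -1/8 0 } → simplest -7/32
RBBBRRR: Left { -1 -1/2 -1/4 }, Right { -7/32 -3/16 -1/8 0 } → simplest -15/64
RBBBRRRR: Left { -1 -1/2 -1/4 }, Right { -15/64 -7/32 -3/16 -1/8 0 } → simplest -31/128
RBBBRRRRR: Left { -1 -1/2 -1/4 }, Right { -31/128 -15/64 -7/32 -3/16 -1/8 0 } → simplest -63/256
RBBBRRRRRR: Left { -1 -1/2 -1/4 }, Right { -63/256 -31/128 -15/64 -7/32 -3/16 -1/8 0 } → simplest -127/512
RBBBRRRRRRR: Left { -1 -1/2 -1/4 }, Right { -127/512 -63/256 -31/128 -15/64 -7/32 -3/16 -1/8 0 } → simplest -255/1024
RBBBRRRRRRRR: Left { -1 -1/2 -1/4 }, Right { -255/1024 -127/512 -63/256 -31/128 -15/64 -7/32 -3/16 -1/8 0 } → simplest -511/2048
RBBBRRRRRRRRB: Left { -1 -1/2 -1/4 -511/2048 }, Right { -255/1024 -127/512 -63/256 -31/128 -15/64 -7/32 -3/16 -1/8 0 } → simplest -1021/4096
RBBBRRRRRRRRBB: Left { -1 -1/2 -1/4 -511/2048 -1021/4096 }, Right { -255/1024 -127/512 -63/256 -31/128 -15/64 -7/32 -3/16 -1/8 0 } → simplest -2041/8192
RBBBRRRRRRRRBBR: Left { -1 -1/2 -1/4 -511/2048 -1021/4096 }, Right { -2041/8192 -255/1024 -127/512 -63/256 -31/128 -15/64 -7/32 -3/16 -1/8 0 } → simplest -4083/16384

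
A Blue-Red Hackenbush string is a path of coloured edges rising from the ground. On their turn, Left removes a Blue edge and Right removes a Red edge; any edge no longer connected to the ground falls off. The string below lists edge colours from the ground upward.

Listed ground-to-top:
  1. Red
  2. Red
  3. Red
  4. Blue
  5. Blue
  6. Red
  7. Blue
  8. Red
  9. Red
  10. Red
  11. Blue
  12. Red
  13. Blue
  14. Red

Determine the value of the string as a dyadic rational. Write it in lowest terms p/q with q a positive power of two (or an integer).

-4843/2048

Recurse on prefixes of the 14-edge string Red Red Red Blue Blue Red Blue Red Red Red Blue Red Blue Red:
step 1: add Red to get R; options L={ · } R={ 0 } — -1
step 2: add Red to get RR; options L={ · } R={ -1; 0 } — -2
step 3: add Red to get RRR; options L={ · } R={ -2; -1; 0 } — -3
step 4: add Blue to get RRRB; options L={ -3 } R={ -2; -1; 0 } — -5/2
step 5: add Blue to get RRRBB; options L={ -3; -5/2 } R={ -2; -1; 0 } — -9/4
step 6: add Red to get RRRBBR; options L={ -3; -5/2 } R={ -9/4; -2; -1; 0 } — -19/8
step 7: add Blue to get RRRBBRB; options L={ -3; -5/2; -19/8 } R={ -9/4; -2; -1; 0 } — -37/16
step 8: add Red to get RRRBBRBR; options L={ -3; -5/2; -19/8 } R={ -37/16; -9/4; -2; -1; 0 } — -75/32
step 9: add Red to get RRRBBRBRR; options L={ -3; -5/2; -19/8 } R={ -75/32; -37/16; -9/4; -2; -1; 0 } — -151/64
step 10: add Red to get RRRBBRBRRR; options L={ -3; -5/2; -19/8 } R={ -151/64; -75/32; -37/16; -9/4; -2; -1; 0 } — -303/128
step 11: add Blue to get RRRBBRBRRRB; options L={ -3; -5/2; -19/8; -303/128 } R={ -151/64; -75/32; -37/16; -9/4; -2; -1; 0 } — -605/256
step 12: add Red to get RRRBBRBRRRBR; options L={ -3; -5/2; -19/8; -303/128 } R={ -605/256; -151/64; -75/32; -37/16; -9/4; -2; -1; 0 } — -1211/512
step 13: add Blue to get RRRBBRBRRRBRB; options L={ -3; -5/2; -19/8; -303/128; -1211/512 } R={ -605/256; -151/64; -75/32; -37/16; -9/4; -2; -1; 0 } — -2421/1024
step 14: add Red to get RRRBBRBRRRBRBR; options L={ -3; -5/2; -19/8; -303/128; -1211/512 } R={ -2421/1024; -605/256; -151/64; -75/32; -37/16; -9/4; -2; -1; 0 } — -4843/2048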